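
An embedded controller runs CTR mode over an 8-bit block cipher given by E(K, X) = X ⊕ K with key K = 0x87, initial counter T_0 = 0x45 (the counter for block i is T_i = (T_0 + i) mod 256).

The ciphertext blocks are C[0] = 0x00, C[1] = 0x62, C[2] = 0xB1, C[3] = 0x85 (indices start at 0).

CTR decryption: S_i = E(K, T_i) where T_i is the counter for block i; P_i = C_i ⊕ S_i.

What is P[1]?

P[1] = 0xA3

P[1]: T = 0x46, S = E(K, T) = 0xC1; 0x62 ⊕ 0xC1 = 0xA3.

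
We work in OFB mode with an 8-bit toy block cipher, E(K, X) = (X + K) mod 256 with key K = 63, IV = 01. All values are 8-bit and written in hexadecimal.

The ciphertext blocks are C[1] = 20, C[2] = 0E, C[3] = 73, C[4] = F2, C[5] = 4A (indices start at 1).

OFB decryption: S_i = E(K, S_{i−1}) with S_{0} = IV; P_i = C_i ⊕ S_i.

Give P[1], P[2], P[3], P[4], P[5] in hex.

P[1] = 44, P[2] = C9, P[3] = 59, P[4] = 7F, P[5] = BA

P[1]: S = E(K, 01) = 64; 20 ⊕ 64 = 44.
P[2]: S = E(K, 64) = C7; 0E ⊕ C7 = C9.
P[3]: S = E(K, C7) = 2A; 73 ⊕ 2A = 59.
P[4]: S = E(K, 2A) = 8D; F2 ⊕ 8D = 7F.
P[5]: S = E(K, 8D) = F0; 4A ⊕ F0 = BA.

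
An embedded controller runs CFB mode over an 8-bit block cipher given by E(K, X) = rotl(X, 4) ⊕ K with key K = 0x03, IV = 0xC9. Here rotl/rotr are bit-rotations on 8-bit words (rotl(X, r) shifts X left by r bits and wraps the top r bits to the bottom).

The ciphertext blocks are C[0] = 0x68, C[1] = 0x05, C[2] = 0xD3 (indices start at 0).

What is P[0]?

CFB decryption: P_i = C_i ⊕ E(K, C_{i−1}), with C_{−1} = IV.
P[0]: E(K, 0xC9) = 0x9F; 0x68 ⊕ 0x9F = 0xF7.

P[0] = 0xF7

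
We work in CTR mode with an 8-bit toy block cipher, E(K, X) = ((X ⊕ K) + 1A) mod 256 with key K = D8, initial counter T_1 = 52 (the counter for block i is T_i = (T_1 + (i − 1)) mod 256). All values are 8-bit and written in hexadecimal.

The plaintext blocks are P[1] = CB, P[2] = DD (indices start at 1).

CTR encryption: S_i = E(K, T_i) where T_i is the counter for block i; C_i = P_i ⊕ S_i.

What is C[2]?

C[1]: T = 52, S = E(K, T) = A4; CB ⊕ A4 = 6F.
C[2]: T = 53, S = E(K, T) = A5; DD ⊕ A5 = 78.

C[2] = 78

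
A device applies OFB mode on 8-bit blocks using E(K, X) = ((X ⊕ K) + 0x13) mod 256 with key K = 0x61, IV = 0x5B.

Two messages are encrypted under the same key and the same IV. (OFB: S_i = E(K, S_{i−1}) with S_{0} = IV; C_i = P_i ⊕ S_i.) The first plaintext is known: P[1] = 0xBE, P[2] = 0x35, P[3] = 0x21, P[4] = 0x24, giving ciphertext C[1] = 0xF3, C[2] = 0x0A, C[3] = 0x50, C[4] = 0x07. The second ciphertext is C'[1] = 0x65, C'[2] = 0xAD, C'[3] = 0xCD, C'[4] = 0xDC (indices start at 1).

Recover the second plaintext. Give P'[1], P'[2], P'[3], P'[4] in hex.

P'[1] = 0x28, P'[2] = 0x92, P'[3] = 0xBC, P'[4] = 0xFF

In OFB with a reused IV, both messages share the same keystream S_i, so C_i ⊕ C'_i = P_i ⊕ P'_i and thus P'_i = P_i ⊕ C_i ⊕ C'_i.
P'[1]: 0xBE ⊕ 0xF3 ⊕ 0x65 = 0x28.
P'[2]: 0x35 ⊕ 0x0A ⊕ 0xAD = 0x92.
P'[3]: 0x21 ⊕ 0x50 ⊕ 0xCD = 0xBC.
P'[4]: 0x24 ⊕ 0x07 ⊕ 0xDC = 0xFF.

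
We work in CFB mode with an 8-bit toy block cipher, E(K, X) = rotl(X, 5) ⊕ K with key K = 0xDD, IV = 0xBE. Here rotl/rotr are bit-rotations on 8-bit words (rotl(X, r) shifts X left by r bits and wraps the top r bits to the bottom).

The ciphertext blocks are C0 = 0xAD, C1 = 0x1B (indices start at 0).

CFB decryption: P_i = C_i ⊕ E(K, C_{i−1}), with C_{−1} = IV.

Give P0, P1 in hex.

P0: E(K, 0xBE) = 0x0A; 0xAD ⊕ 0x0A = 0xA7.
P1: E(K, 0xAD) = 0x68; 0x1B ⊕ 0x68 = 0x73.

P0 = 0xA7, P1 = 0x73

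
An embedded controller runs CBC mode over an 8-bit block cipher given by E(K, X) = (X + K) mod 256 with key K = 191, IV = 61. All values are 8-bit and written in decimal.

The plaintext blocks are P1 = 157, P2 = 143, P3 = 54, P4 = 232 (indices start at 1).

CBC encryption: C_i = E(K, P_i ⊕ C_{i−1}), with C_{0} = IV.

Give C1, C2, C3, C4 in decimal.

C1: P1 ⊕ 61 = 160; E(K, 160) = 95.
C2: P2 ⊕ 95 = 208; E(K, 208) = 143.
C3: P3 ⊕ 143 = 185; E(K, 185) = 120.
C4: P4 ⊕ 120 = 144; E(K, 144) = 79.

C1 = 95, C2 = 143, C3 = 120, C4 = 79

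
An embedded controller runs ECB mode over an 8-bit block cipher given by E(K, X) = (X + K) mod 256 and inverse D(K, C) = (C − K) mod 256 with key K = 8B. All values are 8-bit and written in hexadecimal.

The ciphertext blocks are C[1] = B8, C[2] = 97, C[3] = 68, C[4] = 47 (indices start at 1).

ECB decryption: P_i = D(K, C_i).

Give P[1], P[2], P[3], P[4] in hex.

P[1] = 2D, P[2] = 0C, P[3] = DD, P[4] = BC

P[1]: D(K, B8) = 2D.
P[2]: D(K, 97) = 0C.
P[3]: D(K, 68) = DD.
P[4]: D(K, 47) = BC.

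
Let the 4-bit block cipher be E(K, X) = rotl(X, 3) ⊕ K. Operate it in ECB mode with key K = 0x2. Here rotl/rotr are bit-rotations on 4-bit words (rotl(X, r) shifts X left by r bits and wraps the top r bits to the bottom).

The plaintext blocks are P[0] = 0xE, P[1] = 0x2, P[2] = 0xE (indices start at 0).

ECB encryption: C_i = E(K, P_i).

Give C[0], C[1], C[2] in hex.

C[0]: E(K, 0xE) = 0x5.
C[1]: E(K, 0x2) = 0x3.
C[2]: E(K, 0xE) = 0x5.

C[0] = 0x5, C[1] = 0x3, C[2] = 0x5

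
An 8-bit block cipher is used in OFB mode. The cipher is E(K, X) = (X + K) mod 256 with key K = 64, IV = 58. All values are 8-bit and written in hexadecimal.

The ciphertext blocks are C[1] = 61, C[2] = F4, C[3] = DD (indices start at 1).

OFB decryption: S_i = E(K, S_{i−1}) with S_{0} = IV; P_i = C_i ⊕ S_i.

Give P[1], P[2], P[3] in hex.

P[1] = DD, P[2] = D4, P[3] = 59

P[1]: S = E(K, 58) = BC; 61 ⊕ BC = DD.
P[2]: S = E(K, BC) = 20; F4 ⊕ 20 = D4.
P[3]: S = E(K, 20) = 84; DD ⊕ 84 = 59.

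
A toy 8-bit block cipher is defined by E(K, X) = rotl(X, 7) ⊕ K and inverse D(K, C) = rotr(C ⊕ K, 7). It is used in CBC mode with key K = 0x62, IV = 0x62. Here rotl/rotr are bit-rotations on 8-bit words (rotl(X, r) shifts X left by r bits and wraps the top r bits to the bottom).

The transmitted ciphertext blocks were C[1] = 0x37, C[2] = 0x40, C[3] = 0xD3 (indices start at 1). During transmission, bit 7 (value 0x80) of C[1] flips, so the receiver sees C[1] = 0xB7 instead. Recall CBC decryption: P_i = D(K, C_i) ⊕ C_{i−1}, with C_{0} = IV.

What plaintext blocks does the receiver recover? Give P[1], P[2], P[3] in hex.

P[1] = 0xC9, P[2] = 0xF3, P[3] = 0x23

Only C[1] changed, to 0xB7. In CBC, a change in C_i garbles P_i and flips the same bit in P_{i+1}. Decrypting the received ciphertext:
P[1]: D(K, 0xB7) = 0xAB; 0xAB ⊕ 0x62 = 0xC9.
P[2]: D(K, 0x40) = 0x44; 0x44 ⊕ 0xB7 = 0xF3.
P[3]: D(K, 0xD3) = 0x63; 0x63 ⊕ 0x40 = 0x23.
Blocks that differ from the original plaintext: P[1], P[2].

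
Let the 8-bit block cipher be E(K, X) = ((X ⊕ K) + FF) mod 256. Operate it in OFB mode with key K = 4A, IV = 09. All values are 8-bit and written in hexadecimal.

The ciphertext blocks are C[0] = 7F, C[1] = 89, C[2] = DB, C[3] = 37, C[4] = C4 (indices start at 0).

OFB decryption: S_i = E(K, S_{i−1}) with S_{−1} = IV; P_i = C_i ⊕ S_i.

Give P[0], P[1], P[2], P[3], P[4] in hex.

P[0] = 3D, P[1] = 8E, P[2] = 97, P[3] = 32, P[4] = 8A

P[0]: S = E(K, 09) = 42; 7F ⊕ 42 = 3D.
P[1]: S = E(K, 42) = 07; 89 ⊕ 07 = 8E.
P[2]: S = E(K, 07) = 4C; DB ⊕ 4C = 97.
P[3]: S = E(K, 4C) = 05; 37 ⊕ 05 = 32.
P[4]: S = E(K, 05) = 4E; C4 ⊕ 4E = 8A.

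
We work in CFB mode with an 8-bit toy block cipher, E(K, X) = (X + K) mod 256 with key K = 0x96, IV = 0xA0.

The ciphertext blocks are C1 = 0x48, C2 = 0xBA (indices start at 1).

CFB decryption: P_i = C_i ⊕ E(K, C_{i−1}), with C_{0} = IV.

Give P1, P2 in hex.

P1: E(K, 0xA0) = 0x36; 0x48 ⊕ 0x36 = 0x7E.
P2: E(K, 0x48) = 0xDE; 0xBA ⊕ 0xDE = 0x64.

P1 = 0x7E, P2 = 0x64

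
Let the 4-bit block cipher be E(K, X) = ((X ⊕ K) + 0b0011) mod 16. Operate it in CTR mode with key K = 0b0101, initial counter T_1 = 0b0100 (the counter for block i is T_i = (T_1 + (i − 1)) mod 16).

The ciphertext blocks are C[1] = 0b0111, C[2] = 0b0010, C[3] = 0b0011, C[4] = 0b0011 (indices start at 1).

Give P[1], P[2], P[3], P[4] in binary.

CTR decryption: S_i = E(K, T_i) where T_i is the counter for block i; P_i = C_i ⊕ S_i.
P[1]: T = 0b0100, S = E(K, T) = 0b0100; 0b0111 ⊕ 0b0100 = 0b0011.
P[2]: T = 0b0101, S = E(K, T) = 0b0011; 0b0010 ⊕ 0b0011 = 0b0001.
P[3]: T = 0b0110, S = E(K, T) = 0b0110; 0b0011 ⊕ 0b0110 = 0b0101.
P[4]: T = 0b0111, S = E(K, T) = 0b0101; 0b0011 ⊕ 0b0101 = 0b0110.

P[1] = 0b0011, P[2] = 0b0001, P[3] = 0b0101, P[4] = 0b0110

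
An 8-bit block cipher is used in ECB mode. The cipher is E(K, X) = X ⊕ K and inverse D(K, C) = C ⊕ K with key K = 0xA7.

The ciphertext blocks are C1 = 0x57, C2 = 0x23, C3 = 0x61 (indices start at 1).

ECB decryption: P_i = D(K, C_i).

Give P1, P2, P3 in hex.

P1 = 0xF0, P2 = 0x84, P3 = 0xC6

P1: D(K, 0x57) = 0xF0.
P2: D(K, 0x23) = 0x84.
P3: D(K, 0x61) = 0xC6.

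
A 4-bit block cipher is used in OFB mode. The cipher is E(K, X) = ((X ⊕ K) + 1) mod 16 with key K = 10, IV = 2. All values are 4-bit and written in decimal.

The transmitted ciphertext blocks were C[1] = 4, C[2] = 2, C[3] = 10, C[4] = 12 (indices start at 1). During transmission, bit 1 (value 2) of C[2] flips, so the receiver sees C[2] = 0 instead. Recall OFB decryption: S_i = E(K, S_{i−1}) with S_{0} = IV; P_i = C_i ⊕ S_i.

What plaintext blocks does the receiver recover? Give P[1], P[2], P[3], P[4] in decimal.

P[1] = 13, P[2] = 4, P[3] = 5, P[4] = 10

Only C[2] changed, to 0. In OFB, a change in C_i flips the same bit in P_i only; the keystream is unaffected. Decrypting the received ciphertext:
P[1]: S = E(K, 2) = 9; 4 ⊕ 9 = 13.
P[2]: S = E(K, 9) = 4; 0 ⊕ 4 = 4.
P[3]: S = E(K, 4) = 15; 10 ⊕ 15 = 5.
P[4]: S = E(K, 15) = 6; 12 ⊕ 6 = 10.
Blocks that differ from the original plaintext: P[2].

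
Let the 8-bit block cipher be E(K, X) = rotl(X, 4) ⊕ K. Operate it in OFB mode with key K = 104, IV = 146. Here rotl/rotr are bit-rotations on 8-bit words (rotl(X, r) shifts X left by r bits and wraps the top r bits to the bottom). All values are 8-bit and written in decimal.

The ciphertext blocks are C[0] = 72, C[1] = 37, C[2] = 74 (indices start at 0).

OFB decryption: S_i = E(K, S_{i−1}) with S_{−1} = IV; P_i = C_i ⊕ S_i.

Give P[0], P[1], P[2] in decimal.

P[0] = 9, P[1] = 89, P[2] = 229

P[0]: S = E(K, 146) = 65; 72 ⊕ 65 = 9.
P[1]: S = E(K, 65) = 124; 37 ⊕ 124 = 89.
P[2]: S = E(K, 124) = 175; 74 ⊕ 175 = 229.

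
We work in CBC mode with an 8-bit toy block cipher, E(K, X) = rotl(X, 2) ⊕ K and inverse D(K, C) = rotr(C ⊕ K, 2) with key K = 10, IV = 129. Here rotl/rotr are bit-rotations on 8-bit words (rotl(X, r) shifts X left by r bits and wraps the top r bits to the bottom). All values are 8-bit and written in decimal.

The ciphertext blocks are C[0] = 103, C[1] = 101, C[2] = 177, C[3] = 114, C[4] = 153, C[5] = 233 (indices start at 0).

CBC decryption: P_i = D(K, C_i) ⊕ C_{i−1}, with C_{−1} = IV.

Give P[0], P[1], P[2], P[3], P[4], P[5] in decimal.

P[0] = 218, P[1] = 188, P[2] = 139, P[3] = 175, P[4] = 150, P[5] = 97

P[0]: D(K, 103) = 91; 91 ⊕ 129 = 218.
P[1]: D(K, 101) = 219; 219 ⊕ 103 = 188.
P[2]: D(K, 177) = 238; 238 ⊕ 101 = 139.
P[3]: D(K, 114) = 30; 30 ⊕ 177 = 175.
P[4]: D(K, 153) = 228; 228 ⊕ 114 = 150.
P[5]: D(K, 233) = 248; 248 ⊕ 153 = 97.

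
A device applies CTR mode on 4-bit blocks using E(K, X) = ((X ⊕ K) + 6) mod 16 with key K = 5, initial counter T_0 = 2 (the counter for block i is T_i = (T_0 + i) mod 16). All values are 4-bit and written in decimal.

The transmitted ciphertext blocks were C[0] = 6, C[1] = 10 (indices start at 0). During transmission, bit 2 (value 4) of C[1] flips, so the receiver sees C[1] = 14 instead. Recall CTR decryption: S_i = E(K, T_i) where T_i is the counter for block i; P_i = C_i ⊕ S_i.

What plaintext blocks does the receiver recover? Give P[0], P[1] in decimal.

Only C[1] changed, to 14. In CTR, a change in C_i flips the same bit in P_i only; the keystream is unaffected. Decrypting the received ciphertext:
P[0]: T = 2, S = E(K, T) = 13; 6 ⊕ 13 = 11.
P[1]: T = 3, S = E(K, T) = 12; 14 ⊕ 12 = 2.
Blocks that differ from the original plaintext: P[1].

P[0] = 11, P[1] = 2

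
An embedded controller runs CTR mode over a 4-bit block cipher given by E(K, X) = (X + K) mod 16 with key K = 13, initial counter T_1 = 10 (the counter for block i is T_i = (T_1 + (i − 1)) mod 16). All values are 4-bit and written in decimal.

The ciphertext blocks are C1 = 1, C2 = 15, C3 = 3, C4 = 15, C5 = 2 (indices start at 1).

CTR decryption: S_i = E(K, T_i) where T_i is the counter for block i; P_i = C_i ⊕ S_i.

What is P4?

P4: T = 13, S = E(K, T) = 10; 15 ⊕ 10 = 5.

P4 = 5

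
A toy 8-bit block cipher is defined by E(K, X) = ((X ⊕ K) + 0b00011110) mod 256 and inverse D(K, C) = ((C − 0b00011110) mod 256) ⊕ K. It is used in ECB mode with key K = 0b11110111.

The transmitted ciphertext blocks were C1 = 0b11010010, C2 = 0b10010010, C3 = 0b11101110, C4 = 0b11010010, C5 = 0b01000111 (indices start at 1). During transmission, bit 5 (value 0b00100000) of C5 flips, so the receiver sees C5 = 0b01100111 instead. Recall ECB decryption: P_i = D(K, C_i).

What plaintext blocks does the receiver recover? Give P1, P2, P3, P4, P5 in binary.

Only C5 changed, to 0b01100111. In ECB, a change in C_i affects only P_i. Decrypting the received ciphertext:
P1: D(K, 0b11010010) = 0b01000011.
P2: D(K, 0b10010010) = 0b10000011.
P3: D(K, 0b11101110) = 0b00100111.
P4: D(K, 0b11010010) = 0b01000011.
P5: D(K, 0b01100111) = 0b10111110.
Blocks that differ from the original plaintext: P5.

P1 = 0b01000011, P2 = 0b10000011, P3 = 0b00100111, P4 = 0b01000011, P5 = 0b10111110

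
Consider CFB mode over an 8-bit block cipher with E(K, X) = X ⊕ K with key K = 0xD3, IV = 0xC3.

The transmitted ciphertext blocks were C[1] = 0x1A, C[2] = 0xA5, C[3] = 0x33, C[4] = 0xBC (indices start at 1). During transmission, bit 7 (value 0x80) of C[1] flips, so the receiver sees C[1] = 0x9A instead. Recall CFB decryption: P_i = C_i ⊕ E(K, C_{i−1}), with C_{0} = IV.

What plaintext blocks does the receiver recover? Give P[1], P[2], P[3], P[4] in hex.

Only C[1] changed, to 0x9A. In CFB, a change in C_i flips the same bit in P_i and garbles P_{i+1}. Decrypting the received ciphertext:
P[1]: E(K, 0xC3) = 0x10; 0x9A ⊕ 0x10 = 0x8A.
P[2]: E(K, 0x9A) = 0x49; 0xA5 ⊕ 0x49 = 0xEC.
P[3]: E(K, 0xA5) = 0x76; 0x33 ⊕ 0x76 = 0x45.
P[4]: E(K, 0x33) = 0xE0; 0xBC ⊕ 0xE0 = 0x5C.
Blocks that differ from the original plaintext: P[1], P[2].

P[1] = 0x8A, P[2] = 0xEC, P[3] = 0x45, P[4] = 0x5C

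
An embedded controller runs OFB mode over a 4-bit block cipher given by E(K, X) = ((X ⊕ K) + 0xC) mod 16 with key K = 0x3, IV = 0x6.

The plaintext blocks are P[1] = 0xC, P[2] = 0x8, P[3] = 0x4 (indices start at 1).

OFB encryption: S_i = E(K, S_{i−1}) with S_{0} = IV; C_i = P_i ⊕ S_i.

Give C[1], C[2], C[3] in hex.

C[1] = 0xD, C[2] = 0x6, C[3] = 0xD

C[1]: S = E(K, 0x6) = 0x1; 0xC ⊕ 0x1 = 0xD.
C[2]: S = E(K, 0x1) = 0xE; 0x8 ⊕ 0xE = 0x6.
C[3]: S = E(K, 0xE) = 0x9; 0x4 ⊕ 0x9 = 0xD.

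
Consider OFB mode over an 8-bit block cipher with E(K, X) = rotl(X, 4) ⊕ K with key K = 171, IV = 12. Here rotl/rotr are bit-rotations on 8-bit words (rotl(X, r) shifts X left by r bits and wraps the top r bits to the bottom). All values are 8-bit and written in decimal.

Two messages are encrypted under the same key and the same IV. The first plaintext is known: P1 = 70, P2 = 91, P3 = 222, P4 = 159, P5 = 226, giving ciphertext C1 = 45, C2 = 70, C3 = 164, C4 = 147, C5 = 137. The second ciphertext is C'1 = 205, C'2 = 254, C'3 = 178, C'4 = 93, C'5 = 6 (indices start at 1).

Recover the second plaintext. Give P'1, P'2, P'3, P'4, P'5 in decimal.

P'1 = 166, P'2 = 227, P'3 = 200, P'4 = 81, P'5 = 109

In OFB with a reused IV, both messages share the same keystream S_i, so C_i ⊕ C'_i = P_i ⊕ P'_i and thus P'_i = P_i ⊕ C_i ⊕ C'_i.
P'1: 70 ⊕ 45 ⊕ 205 = 166.
P'2: 91 ⊕ 70 ⊕ 254 = 227.
P'3: 222 ⊕ 164 ⊕ 178 = 200.
P'4: 159 ⊕ 147 ⊕ 93 = 81.
P'5: 226 ⊕ 137 ⊕ 6 = 109.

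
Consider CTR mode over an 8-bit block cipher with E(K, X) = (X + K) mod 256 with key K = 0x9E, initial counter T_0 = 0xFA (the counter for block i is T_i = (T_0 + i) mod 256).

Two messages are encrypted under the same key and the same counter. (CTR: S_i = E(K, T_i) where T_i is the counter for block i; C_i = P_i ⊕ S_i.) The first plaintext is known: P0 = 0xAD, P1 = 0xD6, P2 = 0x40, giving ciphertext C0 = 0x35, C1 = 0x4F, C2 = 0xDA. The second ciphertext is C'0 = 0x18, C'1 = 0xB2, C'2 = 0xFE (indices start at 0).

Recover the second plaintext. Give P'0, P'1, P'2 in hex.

In CTR with a reused counter, both messages share the same keystream S_i, so C_i ⊕ C'_i = P_i ⊕ P'_i and thus P'_i = P_i ⊕ C_i ⊕ C'_i.
P'0: 0xAD ⊕ 0x35 ⊕ 0x18 = 0x80.
P'1: 0xD6 ⊕ 0x4F ⊕ 0xB2 = 0x2B.
P'2: 0x40 ⊕ 0xDA ⊕ 0xFE = 0x64.

P'0 = 0x80, P'1 = 0x2B, P'2 = 0x64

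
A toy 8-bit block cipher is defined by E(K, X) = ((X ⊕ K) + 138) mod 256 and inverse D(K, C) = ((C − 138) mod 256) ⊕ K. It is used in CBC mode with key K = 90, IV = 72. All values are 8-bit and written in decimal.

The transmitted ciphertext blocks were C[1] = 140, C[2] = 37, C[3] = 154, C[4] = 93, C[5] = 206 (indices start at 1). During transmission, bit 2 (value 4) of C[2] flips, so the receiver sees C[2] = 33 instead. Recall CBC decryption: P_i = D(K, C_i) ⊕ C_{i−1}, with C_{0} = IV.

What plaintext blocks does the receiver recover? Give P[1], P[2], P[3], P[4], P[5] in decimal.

Only C[2] changed, to 33. In CBC, a change in C_i garbles P_i and flips the same bit in P_{i+1}. Decrypting the received ciphertext:
P[1]: D(K, 140) = 88; 88 ⊕ 72 = 16.
P[2]: D(K, 33) = 205; 205 ⊕ 140 = 65.
P[3]: D(K, 154) = 74; 74 ⊕ 33 = 107.
P[4]: D(K, 93) = 137; 137 ⊕ 154 = 19.
P[5]: D(K, 206) = 30; 30 ⊕ 93 = 67.
Blocks that differ from the original plaintext: P[2], P[3].

P[1] = 16, P[2] = 65, P[3] = 107, P[4] = 19, P[5] = 67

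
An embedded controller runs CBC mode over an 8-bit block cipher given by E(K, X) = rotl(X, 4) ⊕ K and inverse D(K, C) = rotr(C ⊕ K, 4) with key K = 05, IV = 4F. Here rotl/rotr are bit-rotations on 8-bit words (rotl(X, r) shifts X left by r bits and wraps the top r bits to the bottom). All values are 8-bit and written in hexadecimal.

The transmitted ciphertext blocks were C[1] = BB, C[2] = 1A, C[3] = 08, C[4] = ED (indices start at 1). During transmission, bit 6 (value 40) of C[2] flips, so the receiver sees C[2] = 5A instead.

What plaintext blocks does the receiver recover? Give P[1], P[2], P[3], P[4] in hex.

P[1] = A4, P[2] = 4E, P[3] = 8A, P[4] = 86

CBC decryption: P_i = D(K, C_i) ⊕ C_{i−1}, with C_{0} = IV.
Only C[2] changed, to 5A. In CBC, a change in C_i garbles P_i and flips the same bit in P_{i+1}. Decrypting the received ciphertext:
P[1]: D(K, BB) = EB; EB ⊕ 4F = A4.
P[2]: D(K, 5A) = F5; F5 ⊕ BB = 4E.
P[3]: D(K, 08) = D0; D0 ⊕ 5A = 8A.
P[4]: D(K, ED) = 8E; 8E ⊕ 08 = 86.
Blocks that differ from the original plaintext: P[2], P[3].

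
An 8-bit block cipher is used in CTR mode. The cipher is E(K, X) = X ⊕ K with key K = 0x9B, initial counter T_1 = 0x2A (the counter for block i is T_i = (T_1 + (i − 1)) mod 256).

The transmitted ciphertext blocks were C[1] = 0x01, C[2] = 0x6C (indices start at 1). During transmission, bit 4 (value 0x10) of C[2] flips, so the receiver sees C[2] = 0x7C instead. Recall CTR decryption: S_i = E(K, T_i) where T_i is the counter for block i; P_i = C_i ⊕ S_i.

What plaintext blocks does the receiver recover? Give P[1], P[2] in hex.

P[1] = 0xB0, P[2] = 0xCC

Only C[2] changed, to 0x7C. In CTR, a change in C_i flips the same bit in P_i only; the keystream is unaffected. Decrypting the received ciphertext:
P[1]: T = 0x2A, S = E(K, T) = 0xB1; 0x01 ⊕ 0xB1 = 0xB0.
P[2]: T = 0x2B, S = E(K, T) = 0xB0; 0x7C ⊕ 0xB0 = 0xCC.
Blocks that differ from the original plaintext: P[2].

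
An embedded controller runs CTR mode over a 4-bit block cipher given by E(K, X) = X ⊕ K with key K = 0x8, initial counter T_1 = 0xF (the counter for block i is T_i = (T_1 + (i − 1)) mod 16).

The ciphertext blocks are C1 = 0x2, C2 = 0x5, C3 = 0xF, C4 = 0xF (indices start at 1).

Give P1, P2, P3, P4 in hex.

P1 = 0x5, P2 = 0xD, P3 = 0x6, P4 = 0x5

CTR decryption: S_i = E(K, T_i) where T_i is the counter for block i; P_i = C_i ⊕ S_i.
P1: T = 0xF, S = E(K, T) = 0x7; 0x2 ⊕ 0x7 = 0x5.
P2: T = 0x0, S = E(K, T) = 0x8; 0x5 ⊕ 0x8 = 0xD.
P3: T = 0x1, S = E(K, T) = 0x9; 0xF ⊕ 0x9 = 0x6.
P4: T = 0x2, S = E(K, T) = 0xA; 0xF ⊕ 0xA = 0x5.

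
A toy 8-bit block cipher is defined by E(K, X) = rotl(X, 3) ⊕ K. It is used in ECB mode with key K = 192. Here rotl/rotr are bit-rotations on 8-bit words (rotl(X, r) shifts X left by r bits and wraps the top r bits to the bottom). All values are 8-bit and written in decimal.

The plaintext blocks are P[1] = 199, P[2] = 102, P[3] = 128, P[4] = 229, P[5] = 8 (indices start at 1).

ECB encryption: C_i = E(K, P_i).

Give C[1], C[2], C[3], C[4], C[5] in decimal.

C[1]: E(K, 199) = 254.
C[2]: E(K, 102) = 243.
C[3]: E(K, 128) = 196.
C[4]: E(K, 229) = 239.
C[5]: E(K, 8) = 128.

C[1] = 254, C[2] = 243, C[3] = 196, C[4] = 239, C[5] = 128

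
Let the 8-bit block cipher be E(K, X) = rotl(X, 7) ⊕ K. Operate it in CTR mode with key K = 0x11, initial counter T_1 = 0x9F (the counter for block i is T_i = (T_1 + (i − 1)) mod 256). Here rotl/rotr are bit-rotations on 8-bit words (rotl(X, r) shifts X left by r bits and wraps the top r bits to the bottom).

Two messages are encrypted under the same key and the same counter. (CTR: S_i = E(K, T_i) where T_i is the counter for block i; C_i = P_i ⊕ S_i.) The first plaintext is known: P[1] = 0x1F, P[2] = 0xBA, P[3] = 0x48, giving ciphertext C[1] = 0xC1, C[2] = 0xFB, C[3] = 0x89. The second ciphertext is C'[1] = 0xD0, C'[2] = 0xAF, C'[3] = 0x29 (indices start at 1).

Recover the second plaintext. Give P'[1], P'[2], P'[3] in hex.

In CTR with a reused counter, both messages share the same keystream S_i, so C_i ⊕ C'_i = P_i ⊕ P'_i and thus P'_i = P_i ⊕ C_i ⊕ C'_i.
P'[1]: 0x1F ⊕ 0xC1 ⊕ 0xD0 = 0x0E.
P'[2]: 0xBA ⊕ 0xFB ⊕ 0xAF = 0xEE.
P'[3]: 0x48 ⊕ 0x89 ⊕ 0x29 = 0xE8.

P'[1] = 0x0E, P'[2] = 0xEE, P'[3] = 0xE8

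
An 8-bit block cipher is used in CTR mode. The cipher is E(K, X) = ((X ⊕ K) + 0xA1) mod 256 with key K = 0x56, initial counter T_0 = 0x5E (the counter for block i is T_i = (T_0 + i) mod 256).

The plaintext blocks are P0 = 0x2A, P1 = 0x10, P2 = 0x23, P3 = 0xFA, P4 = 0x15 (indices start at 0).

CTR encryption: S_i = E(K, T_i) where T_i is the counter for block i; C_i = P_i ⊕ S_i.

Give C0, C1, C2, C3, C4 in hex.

C0: T = 0x5E, S = E(K, T) = 0xA9; 0x2A ⊕ 0xA9 = 0x83.
C1: T = 0x5F, S = E(K, T) = 0xAA; 0x10 ⊕ 0xAA = 0xBA.
C2: T = 0x60, S = E(K, T) = 0xD7; 0x23 ⊕ 0xD7 = 0xF4.
C3: T = 0x61, S = E(K, T) = 0xD8; 0xFA ⊕ 0xD8 = 0x22.
C4: T = 0x62, S = E(K, T) = 0xD5; 0x15 ⊕ 0xD5 = 0xC0.

C0 = 0x83, C1 = 0xBA, C2 = 0xF4, C3 = 0x22, C4 = 0xC0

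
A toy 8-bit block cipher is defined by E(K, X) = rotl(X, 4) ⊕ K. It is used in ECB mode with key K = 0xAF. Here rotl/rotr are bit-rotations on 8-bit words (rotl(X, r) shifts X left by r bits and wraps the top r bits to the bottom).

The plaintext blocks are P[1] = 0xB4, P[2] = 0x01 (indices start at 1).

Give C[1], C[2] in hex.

C[1] = 0xE4, C[2] = 0xBF

ECB encryption: C_i = E(K, P_i).
C[1]: E(K, 0xB4) = 0xE4.
C[2]: E(K, 0x01) = 0xBF.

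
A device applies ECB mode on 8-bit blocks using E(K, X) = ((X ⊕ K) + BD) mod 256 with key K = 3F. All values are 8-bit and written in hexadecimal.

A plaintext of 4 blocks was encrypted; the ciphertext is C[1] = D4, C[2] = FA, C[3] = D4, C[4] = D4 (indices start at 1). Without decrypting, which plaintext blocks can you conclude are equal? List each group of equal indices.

P[1] = P[3] = P[4]

ECB encrypts each block independently with the same key, so equal ciphertext blocks imply equal plaintext blocks.
C[1] = C[3] = C[4] = D4, so P[1] = P[3] = P[4].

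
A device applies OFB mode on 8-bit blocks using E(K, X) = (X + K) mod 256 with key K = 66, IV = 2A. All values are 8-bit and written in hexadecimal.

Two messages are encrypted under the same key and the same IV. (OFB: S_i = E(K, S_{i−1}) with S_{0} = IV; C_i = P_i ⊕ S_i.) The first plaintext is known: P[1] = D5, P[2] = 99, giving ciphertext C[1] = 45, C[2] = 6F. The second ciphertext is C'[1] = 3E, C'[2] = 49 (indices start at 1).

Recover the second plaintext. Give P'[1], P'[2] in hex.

P'[1] = AE, P'[2] = BF

In OFB with a reused IV, both messages share the same keystream S_i, so C_i ⊕ C'_i = P_i ⊕ P'_i and thus P'_i = P_i ⊕ C_i ⊕ C'_i.
P'[1]: D5 ⊕ 45 ⊕ 3E = AE.
P'[2]: 99 ⊕ 6F ⊕ 49 = BF.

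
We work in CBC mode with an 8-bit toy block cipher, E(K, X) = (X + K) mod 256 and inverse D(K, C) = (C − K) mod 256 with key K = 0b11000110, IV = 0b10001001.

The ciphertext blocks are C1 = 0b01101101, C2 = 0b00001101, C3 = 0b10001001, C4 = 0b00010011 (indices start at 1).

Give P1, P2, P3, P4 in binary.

CBC decryption: P_i = D(K, C_i) ⊕ C_{i−1}, with C_{0} = IV.
P1: D(K, 0b01101101) = 0b10100111; 0b10100111 ⊕ 0b10001001 = 0b00101110.
P2: D(K, 0b00001101) = 0b01000111; 0b01000111 ⊕ 0b01101101 = 0b00101010.
P3: D(K, 0b10001001) = 0b11000011; 0b11000011 ⊕ 0b00001101 = 0b11001110.
P4: D(K, 0b00010011) = 0b01001101; 0b01001101 ⊕ 0b10001001 = 0b11000100.

P1 = 0b00101110, P2 = 0b00101010, P3 = 0b11001110, P4 = 0b11000100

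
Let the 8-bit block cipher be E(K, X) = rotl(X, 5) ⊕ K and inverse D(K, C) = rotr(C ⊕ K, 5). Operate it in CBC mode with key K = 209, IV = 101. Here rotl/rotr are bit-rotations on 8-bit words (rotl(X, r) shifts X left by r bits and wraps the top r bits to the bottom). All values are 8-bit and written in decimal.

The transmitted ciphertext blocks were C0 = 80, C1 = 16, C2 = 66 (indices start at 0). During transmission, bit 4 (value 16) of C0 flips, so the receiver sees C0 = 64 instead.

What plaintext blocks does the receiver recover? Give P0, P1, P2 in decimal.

P0 = 233, P1 = 78, P2 = 140

CBC decryption: P_i = D(K, C_i) ⊕ C_{i−1}, with C_{−1} = IV.
Only C0 changed, to 64. In CBC, a change in C_i garbles P_i and flips the same bit in P_{i+1}. Decrypting the received ciphertext:
P0: D(K, 64) = 140; 140 ⊕ 101 = 233.
P1: D(K, 16) = 14; 14 ⊕ 64 = 78.
P2: D(K, 66) = 156; 156 ⊕ 16 = 140.
Blocks that differ from the original plaintext: P0, P1.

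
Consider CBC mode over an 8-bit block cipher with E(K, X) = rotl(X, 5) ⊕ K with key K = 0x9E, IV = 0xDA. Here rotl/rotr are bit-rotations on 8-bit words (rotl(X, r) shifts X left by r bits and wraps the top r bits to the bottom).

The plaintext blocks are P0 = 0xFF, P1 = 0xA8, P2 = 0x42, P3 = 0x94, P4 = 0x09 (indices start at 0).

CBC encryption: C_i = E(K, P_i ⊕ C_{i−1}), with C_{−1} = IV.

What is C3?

C3 = 0xE5

C0: P0 ⊕ 0xDA = 0x25; E(K, 0x25) = 0x3A.
C1: P1 ⊕ 0x3A = 0x92; E(K, 0x92) = 0xCC.
C2: P2 ⊕ 0xCC = 0x8E; E(K, 0x8E) = 0x4F.
C3: P3 ⊕ 0x4F = 0xDB; E(K, 0xDB) = 0xE5.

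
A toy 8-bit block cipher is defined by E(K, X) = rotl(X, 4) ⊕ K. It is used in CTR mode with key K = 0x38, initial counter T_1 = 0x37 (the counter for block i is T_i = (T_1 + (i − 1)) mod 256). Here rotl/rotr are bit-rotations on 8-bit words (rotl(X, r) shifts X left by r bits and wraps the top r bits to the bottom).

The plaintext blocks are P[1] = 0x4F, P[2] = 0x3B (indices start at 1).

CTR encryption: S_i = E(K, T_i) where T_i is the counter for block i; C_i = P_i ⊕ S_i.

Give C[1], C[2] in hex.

C[1] = 0x04, C[2] = 0x80

C[1]: T = 0x37, S = E(K, T) = 0x4B; 0x4F ⊕ 0x4B = 0x04.
C[2]: T = 0x38, S = E(K, T) = 0xBB; 0x3B ⊕ 0xBB = 0x80.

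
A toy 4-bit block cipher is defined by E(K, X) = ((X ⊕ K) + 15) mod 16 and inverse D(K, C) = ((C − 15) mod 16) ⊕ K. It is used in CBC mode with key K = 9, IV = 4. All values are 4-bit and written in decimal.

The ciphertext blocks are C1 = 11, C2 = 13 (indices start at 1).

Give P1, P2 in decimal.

CBC decryption: P_i = D(K, C_i) ⊕ C_{i−1}, with C_{0} = IV.
P1: D(K, 11) = 5; 5 ⊕ 4 = 1.
P2: D(K, 13) = 7; 7 ⊕ 11 = 12.

P1 = 1, P2 = 12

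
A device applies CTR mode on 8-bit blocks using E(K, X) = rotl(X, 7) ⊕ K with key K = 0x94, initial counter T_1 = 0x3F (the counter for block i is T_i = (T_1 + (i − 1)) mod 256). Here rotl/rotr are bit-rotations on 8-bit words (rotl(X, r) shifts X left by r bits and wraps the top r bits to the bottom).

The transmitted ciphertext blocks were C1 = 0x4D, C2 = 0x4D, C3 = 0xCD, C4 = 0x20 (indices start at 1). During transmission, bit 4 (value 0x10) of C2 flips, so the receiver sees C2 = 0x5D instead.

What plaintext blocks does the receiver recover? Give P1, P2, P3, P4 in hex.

P1 = 0x46, P2 = 0xE9, P3 = 0xF9, P4 = 0x95

CTR decryption: S_i = E(K, T_i) where T_i is the counter for block i; P_i = C_i ⊕ S_i.
Only C2 changed, to 0x5D. In CTR, a change in C_i flips the same bit in P_i only; the keystream is unaffected. Decrypting the received ciphertext:
P1: T = 0x3F, S = E(K, T) = 0x0B; 0x4D ⊕ 0x0B = 0x46.
P2: T = 0x40, S = E(K, T) = 0xB4; 0x5D ⊕ 0xB4 = 0xE9.
P3: T = 0x41, S = E(K, T) = 0x34; 0xCD ⊕ 0x34 = 0xF9.
P4: T = 0x42, S = E(K, T) = 0xB5; 0x20 ⊕ 0xB5 = 0x95.
Blocks that differ from the original plaintext: P2.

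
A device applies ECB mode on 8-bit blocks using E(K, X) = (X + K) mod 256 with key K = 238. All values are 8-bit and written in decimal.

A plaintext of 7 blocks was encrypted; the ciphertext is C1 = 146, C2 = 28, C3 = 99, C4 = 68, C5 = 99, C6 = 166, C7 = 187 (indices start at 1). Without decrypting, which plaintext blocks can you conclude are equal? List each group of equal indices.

ECB encrypts each block independently with the same key, so equal ciphertext blocks imply equal plaintext blocks.
C3 = C5 = 99, so P3 = P5.

P3 = P5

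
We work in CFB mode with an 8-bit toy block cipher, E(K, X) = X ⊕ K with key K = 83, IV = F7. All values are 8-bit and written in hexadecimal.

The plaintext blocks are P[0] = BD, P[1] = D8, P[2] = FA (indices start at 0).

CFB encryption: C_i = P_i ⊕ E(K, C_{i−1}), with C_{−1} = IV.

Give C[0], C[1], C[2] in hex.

C[0] = C9, C[1] = 92, C[2] = EB

C[0]: E(K, F7) = 74; BD ⊕ 74 = C9.
C[1]: E(K, C9) = 4A; D8 ⊕ 4A = 92.
C[2]: E(K, 92) = 11; FA ⊕ 11 = EB.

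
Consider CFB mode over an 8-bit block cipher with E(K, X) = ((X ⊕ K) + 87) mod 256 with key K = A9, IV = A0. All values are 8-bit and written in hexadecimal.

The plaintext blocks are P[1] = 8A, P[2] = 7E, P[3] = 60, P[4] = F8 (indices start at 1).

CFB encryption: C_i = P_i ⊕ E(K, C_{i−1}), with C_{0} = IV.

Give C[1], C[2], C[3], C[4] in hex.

C[1] = 1A, C[2] = 44, C[3] = 14, C[4] = BC

C[1]: E(K, A0) = 90; 8A ⊕ 90 = 1A.
C[2]: E(K, 1A) = 3A; 7E ⊕ 3A = 44.
C[3]: E(K, 44) = 74; 60 ⊕ 74 = 14.
C[4]: E(K, 14) = 44; F8 ⊕ 44 = BC.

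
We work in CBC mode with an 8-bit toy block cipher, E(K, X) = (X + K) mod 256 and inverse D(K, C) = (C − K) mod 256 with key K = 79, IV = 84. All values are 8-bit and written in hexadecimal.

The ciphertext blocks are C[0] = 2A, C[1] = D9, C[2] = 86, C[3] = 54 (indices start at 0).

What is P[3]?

CBC decryption: P_i = D(K, C_i) ⊕ C_{i−1}, with C_{−1} = IV.
P[3]: D(K, 54) = DB; DB ⊕ 86 = 5D.

P[3] = 5D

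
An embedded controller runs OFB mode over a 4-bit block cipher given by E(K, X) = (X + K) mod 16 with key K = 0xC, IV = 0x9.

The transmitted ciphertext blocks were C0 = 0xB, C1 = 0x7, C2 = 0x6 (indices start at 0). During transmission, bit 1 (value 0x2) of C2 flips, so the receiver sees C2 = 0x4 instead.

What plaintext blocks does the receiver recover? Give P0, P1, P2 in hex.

P0 = 0xE, P1 = 0x6, P2 = 0x9

OFB decryption: S_i = E(K, S_{i−1}) with S_{−1} = IV; P_i = C_i ⊕ S_i.
Only C2 changed, to 0x4. In OFB, a change in C_i flips the same bit in P_i only; the keystream is unaffected. Decrypting the received ciphertext:
P0: S = E(K, 0x9) = 0x5; 0xB ⊕ 0x5 = 0xE.
P1: S = E(K, 0x5) = 0x1; 0x7 ⊕ 0x1 = 0x6.
P2: S = E(K, 0x1) = 0xD; 0x4 ⊕ 0xD = 0x9.
Blocks that differ from the original plaintext: P2.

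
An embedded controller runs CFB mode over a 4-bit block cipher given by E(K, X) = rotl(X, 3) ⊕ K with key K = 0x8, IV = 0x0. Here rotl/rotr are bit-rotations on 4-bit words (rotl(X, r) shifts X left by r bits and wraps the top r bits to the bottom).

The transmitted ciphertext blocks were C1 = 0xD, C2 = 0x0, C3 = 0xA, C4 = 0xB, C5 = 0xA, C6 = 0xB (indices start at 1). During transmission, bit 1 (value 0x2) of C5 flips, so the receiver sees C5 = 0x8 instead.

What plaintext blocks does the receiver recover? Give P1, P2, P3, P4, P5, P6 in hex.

CFB decryption: P_i = C_i ⊕ E(K, C_{i−1}), with C_{0} = IV.
Only C5 changed, to 0x8. In CFB, a change in C_i flips the same bit in P_i and garbles P_{i+1}. Decrypting the received ciphertext:
P1: E(K, 0x0) = 0x8; 0xD ⊕ 0x8 = 0x5.
P2: E(K, 0xD) = 0x6; 0x0 ⊕ 0x6 = 0x6.
P3: E(K, 0x0) = 0x8; 0xA ⊕ 0x8 = 0x2.
P4: E(K, 0xA) = 0xD; 0xB ⊕ 0xD = 0x6.
P5: E(K, 0xB) = 0x5; 0x8 ⊕ 0x5 = 0xD.
P6: E(K, 0x8) = 0xC; 0xB ⊕ 0xC = 0x7.
Blocks that differ from the original plaintext: P5, P6.

P1 = 0x5, P2 = 0x6, P3 = 0x2, P4 = 0x6, P5 = 0xD, P6 = 0x7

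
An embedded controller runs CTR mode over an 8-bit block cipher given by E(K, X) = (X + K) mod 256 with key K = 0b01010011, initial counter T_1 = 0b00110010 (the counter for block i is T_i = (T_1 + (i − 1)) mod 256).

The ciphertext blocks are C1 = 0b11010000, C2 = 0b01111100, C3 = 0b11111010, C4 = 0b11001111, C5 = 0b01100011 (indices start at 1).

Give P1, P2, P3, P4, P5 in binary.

P1 = 0b01010101, P2 = 0b11111010, P3 = 0b01111101, P4 = 0b01000111, P5 = 0b11101010

CTR decryption: S_i = E(K, T_i) where T_i is the counter for block i; P_i = C_i ⊕ S_i.
P1: T = 0b00110010, S = E(K, T) = 0b10000101; 0b11010000 ⊕ 0b10000101 = 0b01010101.
P2: T = 0b00110011, S = E(K, T) = 0b10000110; 0b01111100 ⊕ 0b10000110 = 0b11111010.
P3: T = 0b00110100, S = E(K, T) = 0b10000111; 0b11111010 ⊕ 0b10000111 = 0b01111101.
P4: T = 0b00110101, S = E(K, T) = 0b10001000; 0b11001111 ⊕ 0b10001000 = 0b01000111.
P5: T = 0b00110110, S = E(K, T) = 0b10001001; 0b01100011 ⊕ 0b10001001 = 0b11101010.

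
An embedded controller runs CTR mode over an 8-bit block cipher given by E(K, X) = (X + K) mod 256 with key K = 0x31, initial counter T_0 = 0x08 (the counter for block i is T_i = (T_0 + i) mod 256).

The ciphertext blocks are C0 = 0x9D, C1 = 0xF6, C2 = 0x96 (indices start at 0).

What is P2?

CTR decryption: S_i = E(K, T_i) where T_i is the counter for block i; P_i = C_i ⊕ S_i.
P2: T = 0x0A, S = E(K, T) = 0x3B; 0x96 ⊕ 0x3B = 0xAD.

P2 = 0xAD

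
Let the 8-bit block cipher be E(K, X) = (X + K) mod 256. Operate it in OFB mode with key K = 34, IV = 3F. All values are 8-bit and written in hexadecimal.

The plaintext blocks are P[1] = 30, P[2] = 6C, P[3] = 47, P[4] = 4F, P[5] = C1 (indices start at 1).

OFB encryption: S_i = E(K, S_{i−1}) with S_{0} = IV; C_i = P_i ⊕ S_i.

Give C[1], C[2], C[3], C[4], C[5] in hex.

C[1] = 43, C[2] = CB, C[3] = 9C, C[4] = 40, C[5] = 82

C[1]: S = E(K, 3F) = 73; 30 ⊕ 73 = 43.
C[2]: S = E(K, 73) = A7; 6C ⊕ A7 = CB.
C[3]: S = E(K, A7) = DB; 47 ⊕ DB = 9C.
C[4]: S = E(K, DB) = 0F; 4F ⊕ 0F = 40.
C[5]: S = E(K, 0F) = 43; C1 ⊕ 43 = 82.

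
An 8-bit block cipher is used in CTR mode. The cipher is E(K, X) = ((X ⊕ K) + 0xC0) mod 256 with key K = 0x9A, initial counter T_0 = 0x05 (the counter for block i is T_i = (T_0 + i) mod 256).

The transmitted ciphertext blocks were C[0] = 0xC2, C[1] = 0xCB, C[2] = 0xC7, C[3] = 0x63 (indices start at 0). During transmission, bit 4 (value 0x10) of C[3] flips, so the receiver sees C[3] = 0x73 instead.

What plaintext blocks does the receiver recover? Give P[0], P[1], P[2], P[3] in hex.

CTR decryption: S_i = E(K, T_i) where T_i is the counter for block i; P_i = C_i ⊕ S_i.
Only C[3] changed, to 0x73. In CTR, a change in C_i flips the same bit in P_i only; the keystream is unaffected. Decrypting the received ciphertext:
P[0]: T = 0x05, S = E(K, T) = 0x5F; 0xC2 ⊕ 0x5F = 0x9D.
P[1]: T = 0x06, S = E(K, T) = 0x5C; 0xCB ⊕ 0x5C = 0x97.
P[2]: T = 0x07, S = E(K, T) = 0x5D; 0xC7 ⊕ 0x5D = 0x9A.
P[3]: T = 0x08, S = E(K, T) = 0x52; 0x73 ⊕ 0x52 = 0x21.
Blocks that differ from the original plaintext: P[3].

P[0] = 0x9D, P[1] = 0x97, P[2] = 0x9A, P[3] = 0x21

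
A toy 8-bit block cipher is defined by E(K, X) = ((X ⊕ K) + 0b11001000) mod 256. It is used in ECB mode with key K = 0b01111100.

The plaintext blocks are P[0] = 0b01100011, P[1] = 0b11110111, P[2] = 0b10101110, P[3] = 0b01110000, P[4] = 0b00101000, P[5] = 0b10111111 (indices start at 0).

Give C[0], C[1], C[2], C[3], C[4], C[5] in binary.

ECB encryption: C_i = E(K, P_i).
C[0]: E(K, 0b01100011) = 0b11100111.
C[1]: E(K, 0b11110111) = 0b01010011.
C[2]: E(K, 0b10101110) = 0b10011010.
C[3]: E(K, 0b01110000) = 0b11010100.
C[4]: E(K, 0b00101000) = 0b00011100.
C[5]: E(K, 0b10111111) = 0b10001011.

C[0] = 0b11100111, C[1] = 0b01010011, C[2] = 0b10011010, C[3] = 0b11010100, C[4] = 0b00011100, C[5] = 0b10001011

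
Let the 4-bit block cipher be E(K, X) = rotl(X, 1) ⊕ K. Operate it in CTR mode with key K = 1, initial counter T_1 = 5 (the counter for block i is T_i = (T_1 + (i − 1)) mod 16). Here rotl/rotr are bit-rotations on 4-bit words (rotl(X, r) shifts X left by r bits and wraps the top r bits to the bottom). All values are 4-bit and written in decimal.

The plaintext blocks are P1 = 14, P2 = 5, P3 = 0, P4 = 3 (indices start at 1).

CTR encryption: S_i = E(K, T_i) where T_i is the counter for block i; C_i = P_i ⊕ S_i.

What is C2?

C2 = 8

C1: T = 5, S = E(K, T) = 11; 14 ⊕ 11 = 5.
C2: T = 6, S = E(K, T) = 13; 5 ⊕ 13 = 8.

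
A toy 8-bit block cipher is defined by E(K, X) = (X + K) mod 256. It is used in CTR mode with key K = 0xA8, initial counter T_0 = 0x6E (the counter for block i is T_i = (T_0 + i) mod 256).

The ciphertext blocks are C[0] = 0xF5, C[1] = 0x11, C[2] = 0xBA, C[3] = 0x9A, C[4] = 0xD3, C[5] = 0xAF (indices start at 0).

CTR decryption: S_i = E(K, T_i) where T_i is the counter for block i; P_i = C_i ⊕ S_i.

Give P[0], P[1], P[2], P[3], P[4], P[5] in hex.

P[0]: T = 0x6E, S = E(K, T) = 0x16; 0xF5 ⊕ 0x16 = 0xE3.
P[1]: T = 0x6F, S = E(K, T) = 0x17; 0x11 ⊕ 0x17 = 0x06.
P[2]: T = 0x70, S = E(K, T) = 0x18; 0xBA ⊕ 0x18 = 0xA2.
P[3]: T = 0x71, S = E(K, T) = 0x19; 0x9A ⊕ 0x19 = 0x83.
P[4]: T = 0x72, S = E(K, T) = 0x1A; 0xD3 ⊕ 0x1A = 0xC9.
P[5]: T = 0x73, S = E(K, T) = 0x1B; 0xAF ⊕ 0x1B = 0xB4.

P[0] = 0xE3, P[1] = 0x06, P[2] = 0xA2, P[3] = 0x83, P[4] = 0xC9, P[5] = 0xB4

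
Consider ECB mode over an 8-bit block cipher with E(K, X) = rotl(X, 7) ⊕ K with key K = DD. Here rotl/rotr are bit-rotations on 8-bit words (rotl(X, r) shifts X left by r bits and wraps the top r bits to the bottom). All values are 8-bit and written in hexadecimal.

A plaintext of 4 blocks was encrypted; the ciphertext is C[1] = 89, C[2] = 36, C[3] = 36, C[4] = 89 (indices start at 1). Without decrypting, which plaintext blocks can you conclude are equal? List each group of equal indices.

P[1] = P[4]; P[2] = P[3]

ECB encrypts each block independently with the same key, so equal ciphertext blocks imply equal plaintext blocks.
C[1] = C[4] = 89, so P[1] = P[4].
C[2] = C[3] = 36, so P[2] = P[3].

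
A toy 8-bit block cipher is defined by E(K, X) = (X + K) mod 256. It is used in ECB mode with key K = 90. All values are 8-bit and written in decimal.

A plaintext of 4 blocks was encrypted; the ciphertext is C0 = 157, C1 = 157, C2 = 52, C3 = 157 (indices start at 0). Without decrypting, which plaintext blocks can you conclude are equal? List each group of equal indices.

ECB encrypts each block independently with the same key, so equal ciphertext blocks imply equal plaintext blocks.
C0 = C1 = C3 = 157, so P0 = P1 = P3.

P0 = P1 = P3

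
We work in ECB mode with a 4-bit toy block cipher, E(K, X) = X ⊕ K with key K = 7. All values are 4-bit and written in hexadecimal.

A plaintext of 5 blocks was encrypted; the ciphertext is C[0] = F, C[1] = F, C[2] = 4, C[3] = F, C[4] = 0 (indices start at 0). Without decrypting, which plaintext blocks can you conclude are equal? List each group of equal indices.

P[0] = P[1] = P[3]

ECB encrypts each block independently with the same key, so equal ciphertext blocks imply equal plaintext blocks.
C[0] = C[1] = C[3] = F, so P[0] = P[1] = P[3].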